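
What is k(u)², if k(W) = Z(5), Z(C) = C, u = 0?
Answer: 25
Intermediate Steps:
k(W) = 5
k(u)² = 5² = 25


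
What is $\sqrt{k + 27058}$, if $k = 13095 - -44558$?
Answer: $\sqrt{84711} \approx 291.05$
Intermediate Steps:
$k = 57653$ ($k = 13095 + 44558 = 57653$)
$\sqrt{k + 27058} = \sqrt{57653 + 27058} = \sqrt{84711}$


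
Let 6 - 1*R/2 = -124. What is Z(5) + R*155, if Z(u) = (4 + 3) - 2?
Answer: 40305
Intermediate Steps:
R = 260 (R = 12 - 2*(-124) = 12 + 248 = 260)
Z(u) = 5 (Z(u) = 7 - 2 = 5)
Z(5) + R*155 = 5 + 260*155 = 5 + 40300 = 40305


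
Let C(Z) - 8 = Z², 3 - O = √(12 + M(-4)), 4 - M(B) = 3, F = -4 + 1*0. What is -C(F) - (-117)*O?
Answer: 327 - 117*√13 ≈ -94.849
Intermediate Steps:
F = -4 (F = -4 + 0 = -4)
M(B) = 1 (M(B) = 4 - 1*3 = 4 - 3 = 1)
O = 3 - √13 (O = 3 - √(12 + 1) = 3 - √13 ≈ -0.60555)
C(Z) = 8 + Z²
-C(F) - (-117)*O = -(8 + (-4)²) - (-117)*(3 - √13) = -(8 + 16) - (-351 + 117*√13) = -1*24 + (351 - 117*√13) = -24 + (351 - 117*√13) = 327 - 117*√13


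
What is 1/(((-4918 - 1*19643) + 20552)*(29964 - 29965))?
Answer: 1/4009 ≈ 0.00024944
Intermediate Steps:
1/(((-4918 - 1*19643) + 20552)*(29964 - 29965)) = 1/(((-4918 - 19643) + 20552)*(-1)) = 1/((-24561 + 20552)*(-1)) = 1/(-4009*(-1)) = 1/4009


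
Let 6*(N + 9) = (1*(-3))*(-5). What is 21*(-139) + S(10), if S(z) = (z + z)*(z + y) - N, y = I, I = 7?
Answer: -5145/2 ≈ -2572.5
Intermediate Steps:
y = 7
N = -13/2 (N = -9 + ((1*(-3))*(-5))/6 = -9 + (-3*(-5))/6 = -9 + (⅙)*15 = -9 + 5/2 = -13/2 ≈ -6.5000)
S(z) = 13/2 + 2*z*(7 + z) (S(z) = (z + z)*(z + 7) - 1*(-13/2) = (2*z)*(7 + z) + 13/2 = 2*z*(7 + z) + 13/2 = 13/2 + 2*z*(7 + z))
21*(-139) + S(10) = 21*(-139) + (13/2 + 2*10² + 14*10) = -2919 + (13/2 + 2*100 + 140) = -2919 + (13/2 + 200 + 140) = -2919 + 693/2 = -5145/2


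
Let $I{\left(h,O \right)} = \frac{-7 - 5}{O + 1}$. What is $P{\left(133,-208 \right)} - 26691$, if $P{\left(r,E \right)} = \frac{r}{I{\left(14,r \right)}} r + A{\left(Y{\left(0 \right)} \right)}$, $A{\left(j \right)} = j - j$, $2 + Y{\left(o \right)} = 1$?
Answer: $- \frac{1345309}{6} \approx -2.2422 \cdot 10^{5}$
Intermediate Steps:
$I{\left(h,O \right)} = - \frac{12}{1 + O}$
$Y{\left(o \right)} = -1$ ($Y{\left(o \right)} = -2 + 1 = -1$)
$A{\left(j \right)} = 0$
$P{\left(r,E \right)} = r^{2} \left(- \frac{1}{12} - \frac{r}{12}\right)$ ($P{\left(r,E \right)} = \frac{r}{\left(-12\right) \frac{1}{1 + r}} r + 0 = r \left(- \frac{1}{12} - \frac{r}{12}\right) r + 0 = r^{2} \left(- \frac{1}{12} - \frac{r}{12}\right) + 0 = r^{2} \left(- \frac{1}{12} - \frac{r}{12}\right)$)
$P{\left(133,-208 \right)} - 26691 = \frac{133^{2} \left(-1 - 133\right)}{12} - 26691 = \frac{1}{12} \cdot 17689 \left(-1 - 133\right) - 26691 = \frac{1}{12} \cdot 17689 \left(-134\right) - 26691 = - \frac{1185163}{6} - 26691 = - \frac{1345309}{6}$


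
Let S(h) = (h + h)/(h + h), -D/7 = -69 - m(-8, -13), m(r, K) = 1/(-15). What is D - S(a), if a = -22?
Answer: 7223/15 ≈ 481.53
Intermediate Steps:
m(r, K) = -1/15
D = 7238/15 (D = -7*(-69 - 1*(-1/15)) = -7*(-69 + 1/15) = -7*(-1034/15) = 7238/15 ≈ 482.53)
S(h) = 1 (S(h) = (2*h)/((2*h)) = (2*h)*(1/(2*h)) = 1)
D - S(a) = 7238/15 - 1*1 = 7238/15 - 1 = 7223/15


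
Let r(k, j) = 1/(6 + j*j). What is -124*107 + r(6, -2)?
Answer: -132679/10 ≈ -13268.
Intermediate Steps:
r(k, j) = 1/(6 + j**2)
-124*107 + r(6, -2) = -124*107 + 1/(6 + (-2)**2) = -13268 + 1/(6 + 4) = -13268 + 1/10 = -132679/10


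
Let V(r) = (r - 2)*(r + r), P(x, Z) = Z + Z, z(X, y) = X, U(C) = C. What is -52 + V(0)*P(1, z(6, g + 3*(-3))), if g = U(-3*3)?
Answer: -52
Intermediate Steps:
g = -9 (g = -3*3 = -9)
P(x, Z) = 2*Z
V(r) = 2*r*(-2 + r) (V(r) = (-2 + r)*(2*r) = 2*r*(-2 + r))
-52 + V(0)*P(1, z(6, g + 3*(-3))) = -52 + (2*0*(-2 + 0))*(2*6) = -52 + (2*0*(-2))*12 = -52 + 0*12 = -52 + 0 = -52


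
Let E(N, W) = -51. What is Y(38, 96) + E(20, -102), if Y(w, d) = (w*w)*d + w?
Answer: 138611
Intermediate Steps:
Y(w, d) = w + d*w**2 (Y(w, d) = w**2*d + w = d*w**2 + w = w + d*w**2)
Y(38, 96) + E(20, -102) = 38*(1 + 96*38) - 51 = 38*(1 + 3648) - 51 = 38*3649 - 51 = 138662 - 51 = 138611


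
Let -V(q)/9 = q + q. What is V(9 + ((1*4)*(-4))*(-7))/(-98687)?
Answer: 2178/98687 ≈ 0.022070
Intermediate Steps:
V(q) = -18*q (V(q) = -9*(q + q) = -18*q)
V(9 + ((1*4)*(-4))*(-7))/(-98687) = -18*(9 + ((1*4)*(-4))*(-7))/(-98687) = -18*(9 + (4*(-4))*(-7))*(-1/98687) = -18*(9 - 16*(-7))*(-1/98687) = -18*(9 + 112)*(-1/98687) = -18*121*(-1/98687) = -2178*(-1/98687) = 2178/98687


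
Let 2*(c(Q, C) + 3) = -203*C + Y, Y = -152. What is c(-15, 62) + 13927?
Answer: 7555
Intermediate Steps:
c(Q, C) = -79 - 203*C/2 (c(Q, C) = -3 + (-203*C - 152)/2 = -3 + (-152 - 203*C)/2 = -3 + (-76 - 203*C/2) = -79 - 203*C/2)
c(-15, 62) + 13927 = (-79 - 203/2*62) + 13927 = (-79 - 6293) + 13927 = -6372 + 13927 = 7555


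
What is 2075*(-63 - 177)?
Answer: -498000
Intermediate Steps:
2075*(-63 - 177) = 2075*(-240) = -498000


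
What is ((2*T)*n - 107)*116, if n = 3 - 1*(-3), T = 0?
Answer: -12412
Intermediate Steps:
n = 6 (n = 3 + 3 = 6)
((2*T)*n - 107)*116 = ((2*0)*6 - 107)*116 = (0*6 - 107)*116 = (0 - 107)*116 = -107*116 = -12412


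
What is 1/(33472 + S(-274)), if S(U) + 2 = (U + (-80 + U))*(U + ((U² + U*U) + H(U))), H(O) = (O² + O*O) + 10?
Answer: -1/188391650 ≈ -5.3081e-9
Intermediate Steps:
H(O) = 10 + 2*O² (H(O) = (O² + O²) + 10 = 2*O² + 10 = 10 + 2*O²)
S(U) = -2 + (-80 + 2*U)*(10 + U + 4*U²) (S(U) = -2 + (U + (-80 + U))*(U + ((U² + U*U) + (10 + 2*U²))) = -2 + (-80 + 2*U)*(U + ((U² + U²) + (10 + 2*U²))) = -2 + (-80 + 2*U)*(U + (2*U² + (10 + 2*U²))) = -2 + (-80 + 2*U)*(U + (10 + 4*U²)) = -2 + (-80 + 2*U)*(10 + U + 4*U²))
1/(33472 + S(-274)) = 1/(33472 + (-802 - 318*(-274)² - 60*(-274) + 8*(-274)³)) = 1/(33472 + (-802 - 318*75076 + 16440 + 8*(-20570824))) = 1/(33472 + (-802 - 23874168 + 16440 - 164566592)) = 1/(33472 - 188425122) = 1/(-188391650) = -1/188391650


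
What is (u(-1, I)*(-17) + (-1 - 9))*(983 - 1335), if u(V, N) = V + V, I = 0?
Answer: -8448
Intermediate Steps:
u(V, N) = 2*V
(u(-1, I)*(-17) + (-1 - 9))*(983 - 1335) = ((2*(-1))*(-17) + (-1 - 9))*(983 - 1335) = (-2*(-17) - 10)*(-352) = (34 - 10)*(-352) = 24*(-352) = -8448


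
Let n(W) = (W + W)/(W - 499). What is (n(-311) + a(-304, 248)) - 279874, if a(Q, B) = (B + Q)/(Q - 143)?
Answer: -16888942631/60345 ≈ -2.7987e+5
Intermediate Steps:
n(W) = 2*W/(-499 + W) (n(W) = (2*W)/(-499 + W) = 2*W/(-499 + W))
a(Q, B) = (B + Q)/(-143 + Q)
(n(-311) + a(-304, 248)) - 279874 = (2*(-311)/(-499 - 311) + (248 - 304)/(-143 - 304)) - 279874 = (2*(-311)/(-810) - 56/(-447)) - 279874 = (2*(-311)*(-1/810) - 1/447*(-56)) - 279874 = (311/405 + 56/447) - 279874 = 53899/60345 - 279874 = -16888942631/60345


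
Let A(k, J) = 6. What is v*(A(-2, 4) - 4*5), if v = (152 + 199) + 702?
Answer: -14742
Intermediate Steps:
v = 1053 (v = 351 + 702 = 1053)
v*(A(-2, 4) - 4*5) = 1053*(6 - 4*5) = 1053*(6 - 20) = 1053*(-14) = -14742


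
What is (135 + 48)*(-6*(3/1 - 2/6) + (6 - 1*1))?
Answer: -2013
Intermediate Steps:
(135 + 48)*(-6*(3/1 - 2/6) + (6 - 1*1)) = 183*(-6*(3*1 - 2*1/6) + (6 - 1)) = 183*(-6*(3 - 1/3) + 5) = 183*(-6*8/3 + 5) = 183*(-16 + 5) = 183*(-11) = -2013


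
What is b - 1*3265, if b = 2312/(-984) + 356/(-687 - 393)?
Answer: -36173209/11070 ≈ -3267.7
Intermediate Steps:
b = -29659/11070 (b = 2312*(-1/984) + 356/(-1080) = -289/123 + 356*(-1/1080) = -289/123 - 89/270 = -29659/11070 ≈ -2.6792)
b - 1*3265 = -29659/11070 - 1*3265 = -29659/11070 - 3265 = -36173209/11070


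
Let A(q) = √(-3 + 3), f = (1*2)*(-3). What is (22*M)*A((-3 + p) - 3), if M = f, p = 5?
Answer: 0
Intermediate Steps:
f = -6 (f = 2*(-3) = -6)
A(q) = 0 (A(q) = √0 = 0)
M = -6
(22*M)*A((-3 + p) - 3) = (22*(-6))*0 = -132*0 = 0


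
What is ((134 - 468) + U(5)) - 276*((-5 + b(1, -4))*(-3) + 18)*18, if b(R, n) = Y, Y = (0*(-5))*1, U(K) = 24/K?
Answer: -821366/5 ≈ -1.6427e+5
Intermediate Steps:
Y = 0 (Y = 0*1 = 0)
b(R, n) = 0
((134 - 468) + U(5)) - 276*((-5 + b(1, -4))*(-3) + 18)*18 = ((134 - 468) + 24/5) - 276*((-5 + 0)*(-3) + 18)*18 = (-334 + 24*(⅕)) - 276*(-5*(-3) + 18)*18 = (-334 + 24/5) - 276*(15 + 18)*18 = -1646/5 - 9108*18 = -1646/5 - 276*594 = -1646/5 - 163944 = -821366/5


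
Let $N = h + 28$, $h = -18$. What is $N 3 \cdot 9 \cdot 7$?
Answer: $1890$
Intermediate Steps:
$N = 10$ ($N = -18 + 28 = 10$)
$N 3 \cdot 9 \cdot 7 = 10 \cdot 3 \cdot 9 \cdot 7 = 10 \cdot 27 \cdot 7 = 10 \cdot 189 = 1890$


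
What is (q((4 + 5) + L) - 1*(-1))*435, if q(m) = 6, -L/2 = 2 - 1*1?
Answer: 3045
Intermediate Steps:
L = -2 (L = -2*(2 - 1*1) = -2*(2 - 1) = -2*1 = -2)
(q((4 + 5) + L) - 1*(-1))*435 = (6 - 1*(-1))*435 = (6 + 1)*435 = 7*435 = 3045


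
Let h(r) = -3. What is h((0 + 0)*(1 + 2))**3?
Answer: -27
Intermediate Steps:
h((0 + 0)*(1 + 2))**3 = (-3)**3 = -27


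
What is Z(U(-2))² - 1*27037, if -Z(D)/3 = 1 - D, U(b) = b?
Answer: -26956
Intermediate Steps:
Z(D) = -3 + 3*D (Z(D) = -3*(1 - D) = -3 + 3*D)
Z(U(-2))² - 1*27037 = (-3 + 3*(-2))² - 1*27037 = (-3 - 6)² - 27037 = (-9)² - 27037 = 81 - 27037 = -26956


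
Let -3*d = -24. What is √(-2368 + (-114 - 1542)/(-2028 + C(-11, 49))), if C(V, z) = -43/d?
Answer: 16*I*√2446849606/16267 ≈ 48.654*I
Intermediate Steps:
d = 8 (d = -⅓*(-24) = 8)
C(V, z) = -43/8
√(-2368 + (-114 - 1542)/(-2028 + C(-11, 49))) = √(-2368 + (-114 - 1542)/(-2028 - 43/8)) = √(-2368 - 1656/(-16267/8)) = √(-2368 - 1656*(-8/16267)) = √(-2368 + 13248/16267) = √(-38507008/16267) = 16*I*√2446849606/16267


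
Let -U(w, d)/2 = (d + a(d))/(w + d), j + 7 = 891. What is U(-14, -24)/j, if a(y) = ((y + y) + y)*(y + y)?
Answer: 66/323 ≈ 0.20433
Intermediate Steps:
j = 884 (j = -7 + 891 = 884)
a(y) = 6*y² (a(y) = (2*y + y)*(2*y) = (3*y)*(2*y) = 6*y²)
U(w, d) = -2*(d + 6*d²)/(d + w) (U(w, d) = -2*(d + 6*d²)/(w + d) = -2*(d + 6*d²)/(d + w))
U(-14, -24)/j = (2*(-24)*(-1 - 6*(-24))/(-24 - 14))/884 = (2*(-24)*(-1 + 144)/(-38))*(1/884) = (2*(-24)*(-1/38)*143)*(1/884) = (3432/19)*(1/884) = 66/323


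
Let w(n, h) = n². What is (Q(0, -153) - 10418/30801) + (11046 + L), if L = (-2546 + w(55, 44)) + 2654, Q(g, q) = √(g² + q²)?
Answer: 441429514/30801 ≈ 14332.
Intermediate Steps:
L = 3133 (L = (-2546 + 55²) + 2654 = (-2546 + 3025) + 2654 = 479 + 2654 = 3133)
(Q(0, -153) - 10418/30801) + (11046 + L) = (√(0² + (-153)²) - 10418/30801) + (11046 + 3133) = (√(0 + 23409) - 10418*1/30801) + 14179 = (√23409 - 10418/30801) + 14179 = (153 - 10418/30801) + 14179 = 4702135/30801 + 14179 = 441429514/30801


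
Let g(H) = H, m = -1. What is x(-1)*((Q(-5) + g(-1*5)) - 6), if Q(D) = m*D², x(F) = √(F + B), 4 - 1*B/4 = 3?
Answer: -36*√3 ≈ -62.354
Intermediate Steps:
B = 4 (B = 16 - 4*3 = 16 - 12 = 4)
x(F) = √(4 + F) (x(F) = √(F + 4) = √(4 + F))
Q(D) = -D²
x(-1)*((Q(-5) + g(-1*5)) - 6) = √(4 - 1)*((-1*(-5)² - 1*5) - 6) = √3*((-1*25 - 5) - 6) = √3*((-25 - 5) - 6) = √3*(-30 - 6) = √3*(-36) = -36*√3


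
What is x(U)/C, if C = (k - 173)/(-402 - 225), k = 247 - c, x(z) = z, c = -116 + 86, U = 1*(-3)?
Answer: 1881/104 ≈ 18.087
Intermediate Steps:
U = -3
c = -30
k = 277 (k = 247 - 1*(-30) = 247 + 30 = 277)
C = -104/627 (C = (277 - 173)/(-402 - 225) = 104/(-627) = 104*(-1/627) = -104/627 ≈ -0.16587)
x(U)/C = -3/(-104/627) = -3*(-627/104) = 1881/104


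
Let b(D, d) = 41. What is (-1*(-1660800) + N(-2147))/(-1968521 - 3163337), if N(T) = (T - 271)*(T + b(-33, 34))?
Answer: -3376554/2565929 ≈ -1.3159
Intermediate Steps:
N(T) = (-271 + T)*(41 + T) (N(T) = (T - 271)*(T + 41) = (-271 + T)*(41 + T))
(-1*(-1660800) + N(-2147))/(-1968521 - 3163337) = (-1*(-1660800) + (-11111 + (-2147)² - 230*(-2147)))/(-1968521 - 3163337) = (1660800 + (-11111 + 4609609 + 493810))/(-5131858) = (1660800 + 5092308)*(-1/5131858) = 6753108*(-1/5131858) = -3376554/2565929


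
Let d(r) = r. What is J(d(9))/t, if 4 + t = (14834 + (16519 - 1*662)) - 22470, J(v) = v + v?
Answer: 2/913 ≈ 0.0021906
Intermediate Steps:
J(v) = 2*v
t = 8217 (t = -4 + ((14834 + (16519 - 1*662)) - 22470) = -4 + ((14834 + (16519 - 662)) - 22470) = -4 + ((14834 + 15857) - 22470) = -4 + (30691 - 22470) = -4 + 8221 = 8217)
J(d(9))/t = (2*9)/8217 = 18*(1/8217) = 2/913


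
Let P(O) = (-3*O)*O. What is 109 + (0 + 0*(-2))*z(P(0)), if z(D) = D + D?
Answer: 109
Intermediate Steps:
P(O) = -3*O²
z(D) = 2*D
109 + (0 + 0*(-2))*z(P(0)) = 109 + (0 + 0*(-2))*(2*(-3*0²)) = 109 + (0 + 0)*(2*(-3*0)) = 109 + 0*(2*0) = 109 + 0*0 = 109 + 0 = 109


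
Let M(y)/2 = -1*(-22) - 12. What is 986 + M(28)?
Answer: 1006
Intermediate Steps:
M(y) = 20 (M(y) = 2*(-1*(-22) - 12) = 2*(22 - 12) = 2*10 = 20)
986 + M(28) = 986 + 20 = 1006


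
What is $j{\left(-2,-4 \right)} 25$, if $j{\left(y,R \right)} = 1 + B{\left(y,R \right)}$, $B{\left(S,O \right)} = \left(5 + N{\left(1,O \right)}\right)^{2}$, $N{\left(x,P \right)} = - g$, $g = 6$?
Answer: $50$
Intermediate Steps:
$N{\left(x,P \right)} = -6$ ($N{\left(x,P \right)} = \left(-1\right) 6 = -6$)
$B{\left(S,O \right)} = 1$ ($B{\left(S,O \right)} = \left(5 - 6\right)^{2} = \left(-1\right)^{2} = 1$)
$j{\left(y,R \right)} = 2$ ($j{\left(y,R \right)} = 1 + 1 = 2$)
$j{\left(-2,-4 \right)} 25 = 2 \cdot 25 = 50$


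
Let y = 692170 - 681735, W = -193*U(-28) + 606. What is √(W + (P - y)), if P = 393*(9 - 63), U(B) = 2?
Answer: 3*I*√3493 ≈ 177.3*I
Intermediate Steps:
W = 220 (W = -193*2 + 606 = -386 + 606 = 220)
y = 10435
P = -21222 (P = 393*(-54) = -21222)
√(W + (P - y)) = √(220 + (-21222 - 1*10435)) = √(220 + (-21222 - 10435)) = √(220 - 31657) = √(-31437) = 3*I*√3493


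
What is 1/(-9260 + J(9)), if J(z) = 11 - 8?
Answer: -1/9257 ≈ -0.00010803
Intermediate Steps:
J(z) = 3
1/(-9260 + J(9)) = 1/(-9260 + 3) = 1/(-9257) = -1/9257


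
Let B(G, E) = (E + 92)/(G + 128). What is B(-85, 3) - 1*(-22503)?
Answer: 967724/43 ≈ 22505.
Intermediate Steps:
B(G, E) = (92 + E)/(128 + G)
B(-85, 3) - 1*(-22503) = (92 + 3)/(128 - 85) - 1*(-22503) = 95/43 + 22503 = 967724/43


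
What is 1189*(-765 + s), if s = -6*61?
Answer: -1344759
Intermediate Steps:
s = -366
1189*(-765 + s) = 1189*(-765 - 366) = 1189*(-1131) = -1344759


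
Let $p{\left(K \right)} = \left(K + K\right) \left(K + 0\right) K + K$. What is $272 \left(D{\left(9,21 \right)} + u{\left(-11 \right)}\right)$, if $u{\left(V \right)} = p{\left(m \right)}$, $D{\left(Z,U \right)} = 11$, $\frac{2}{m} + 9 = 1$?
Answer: $\frac{5831}{2} \approx 2915.5$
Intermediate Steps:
$m = - \frac{1}{4}$ ($m = \frac{2}{-9 + 1} = \frac{2}{-8} = 2 \left(- \frac{1}{8}\right) = - \frac{1}{4} \approx -0.25$)
$p{\left(K \right)} = K + 2 K^{3}$ ($p{\left(K \right)} = 2 K K K + K = 2 K^{2} K + K = 2 K^{3} + K = K + 2 K^{3}$)
$u{\left(V \right)} = - \frac{9}{32}$ ($u{\left(V \right)} = - \frac{1}{4} + 2 \left(- \frac{1}{4}\right)^{3} = - \frac{1}{4} + 2 \left(- \frac{1}{64}\right) = - \frac{1}{4} - \frac{1}{32} = - \frac{9}{32}$)
$272 \left(D{\left(9,21 \right)} + u{\left(-11 \right)}\right) = 272 \left(11 - \frac{9}{32}\right) = 272 \cdot \frac{343}{32} = \frac{5831}{2}$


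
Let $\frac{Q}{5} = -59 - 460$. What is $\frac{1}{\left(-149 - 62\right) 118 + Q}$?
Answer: $- \frac{1}{27493} \approx -3.6373 \cdot 10^{-5}$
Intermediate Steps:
$Q = -2595$ ($Q = 5 \left(-59 - 460\right) = 5 \left(-519\right) = -2595$)
$\frac{1}{\left(-149 - 62\right) 118 + Q} = \frac{1}{\left(-149 - 62\right) 118 - 2595} = \frac{1}{\left(-211\right) 118 - 2595} = \frac{1}{-24898 - 2595} = \frac{1}{-27493} = - \frac{1}{27493}$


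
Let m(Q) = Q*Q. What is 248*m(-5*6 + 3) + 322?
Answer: 181114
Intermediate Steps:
m(Q) = Q**2
248*m(-5*6 + 3) + 322 = 248*(-5*6 + 3)**2 + 322 = 248*(-30 + 3)**2 + 322 = 248*(-27)**2 + 322 = 248*729 + 322 = 180792 + 322 = 181114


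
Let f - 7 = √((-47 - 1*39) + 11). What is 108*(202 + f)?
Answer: 22572 + 540*I*√3 ≈ 22572.0 + 935.31*I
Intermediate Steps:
f = 7 + 5*I*√3 (f = 7 + √((-47 - 1*39) + 11) = 7 + √((-47 - 39) + 11) = 7 + √(-86 + 11) = 7 + √(-75) = 7 + 5*I*√3 ≈ 7.0 + 8.6602*I)
108*(202 + f) = 108*(202 + (7 + 5*I*√3)) = 108*(209 + 5*I*√3) = 22572 + 540*I*√3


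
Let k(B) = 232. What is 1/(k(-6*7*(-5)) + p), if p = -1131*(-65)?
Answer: 1/73747 ≈ 1.3560e-5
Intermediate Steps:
p = 73515
1/(k(-6*7*(-5)) + p) = 1/(232 + 73515) = 1/73747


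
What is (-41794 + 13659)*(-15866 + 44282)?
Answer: -799484160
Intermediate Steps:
(-41794 + 13659)*(-15866 + 44282) = -28135*28416 = -799484160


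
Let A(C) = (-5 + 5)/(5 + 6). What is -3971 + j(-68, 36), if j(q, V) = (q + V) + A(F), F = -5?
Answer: -4003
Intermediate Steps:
A(C) = 0 (A(C) = 0/11 = 0*(1/11) = 0)
j(q, V) = V + q (j(q, V) = (q + V) + 0 = (V + q) + 0 = V + q)
-3971 + j(-68, 36) = -3971 + (36 - 68) = -3971 - 32 = -4003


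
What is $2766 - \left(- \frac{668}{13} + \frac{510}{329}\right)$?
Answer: $\frac{12043324}{4277} \approx 2815.8$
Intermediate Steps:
$2766 - \left(- \frac{668}{13} + \frac{510}{329}\right) = 2766 - - \frac{213142}{4277} = 2766 + \left(\frac{668}{13} - \frac{510}{329}\right) = 2766 + \frac{213142}{4277} = \frac{12043324}{4277}$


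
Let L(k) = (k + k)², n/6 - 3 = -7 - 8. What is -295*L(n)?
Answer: -6117120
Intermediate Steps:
n = -72 (n = 18 + 6*(-7 - 8) = 18 + 6*(-15) = 18 - 90 = -72)
L(k) = 4*k² (L(k) = (2*k)² = 4*k²)
-295*L(n) = -1180*(-72)² = -1180*5184 = -295*20736 = -6117120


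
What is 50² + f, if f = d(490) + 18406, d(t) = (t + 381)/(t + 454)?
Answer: 19736135/944 ≈ 20907.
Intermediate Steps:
d(t) = (381 + t)/(454 + t)
f = 17376135/944 (f = (381 + 490)/(454 + 490) + 18406 = 871/944 + 18406 = 17376135/944 ≈ 18407.)
50² + f = 50² + 17376135/944 = 2500 + 17376135/944 = 19736135/944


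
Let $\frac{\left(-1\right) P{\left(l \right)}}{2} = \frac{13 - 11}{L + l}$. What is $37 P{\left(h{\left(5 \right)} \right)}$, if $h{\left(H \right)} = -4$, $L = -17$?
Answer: $\frac{148}{21} \approx 7.0476$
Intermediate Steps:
$P{\left(l \right)} = - \frac{4}{-17 + l}$ ($P{\left(l \right)} = - 2 \frac{13 - 11}{-17 + l} = - 2 \frac{2}{-17 + l} = - \frac{4}{-17 + l}$)
$37 P{\left(h{\left(5 \right)} \right)} = 37 \left(- \frac{4}{-17 - 4}\right) = 37 \left(- \frac{4}{-21}\right) = 37 \left(\left(-4\right) \left(- \frac{1}{21}\right)\right) = 37 \cdot \frac{4}{21} = \frac{148}{21}$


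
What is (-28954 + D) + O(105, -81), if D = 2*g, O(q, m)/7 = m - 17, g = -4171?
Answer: -37982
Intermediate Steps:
O(q, m) = -119 + 7*m (O(q, m) = 7*(m - 17) = 7*(-17 + m) = -119 + 7*m)
D = -8342 (D = 2*(-4171) = -8342)
(-28954 + D) + O(105, -81) = (-28954 - 8342) + (-119 + 7*(-81)) = -37296 + (-119 - 567) = -37296 - 686 = -37982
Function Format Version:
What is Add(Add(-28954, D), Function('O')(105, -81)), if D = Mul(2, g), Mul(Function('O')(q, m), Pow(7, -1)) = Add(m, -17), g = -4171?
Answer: -37982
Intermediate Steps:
Function('O')(q, m) = Add(-119, Mul(7, m)) (Function('O')(q, m) = Mul(7, Add(m, -17)) = Mul(7, Add(-17, m)) = Add(-119, Mul(7, m)))
D = -8342 (D = Mul(2, -4171) = -8342)
Add(Add(-28954, D), Function('O')(105, -81)) = Add(Add(-28954, -8342), Add(-119, Mul(7, -81))) = Add(-37296, Add(-119, -567)) = Add(-37296, -686) = -37982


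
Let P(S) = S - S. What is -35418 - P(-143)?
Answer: -35418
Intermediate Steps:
P(S) = 0
-35418 - P(-143) = -35418 - 1*0 = -35418 + 0 = -35418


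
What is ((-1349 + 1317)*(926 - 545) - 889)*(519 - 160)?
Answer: -4696079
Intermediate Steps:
((-1349 + 1317)*(926 - 545) - 889)*(519 - 160) = (-32*381 - 889)*359 = (-12192 - 889)*359 = -13081*359 = -4696079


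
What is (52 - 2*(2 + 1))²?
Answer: 2116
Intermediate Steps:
(52 - 2*(2 + 1))² = (52 - 2*3)² = (52 - 6)² = 46² = 2116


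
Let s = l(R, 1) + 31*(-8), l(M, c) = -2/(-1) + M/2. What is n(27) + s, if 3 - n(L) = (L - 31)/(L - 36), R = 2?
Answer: -2182/9 ≈ -242.44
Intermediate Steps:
l(M, c) = 2 + M/2 (l(M, c) = -2*(-1) + M*(1/2) = 2 + M/2)
n(L) = 3 - (-31 + L)/(-36 + L) (n(L) = 3 - (L - 31)/(L - 36) = 3 - (-31 + L)/(-36 + L))
s = -245 (s = (2 + (1/2)*2) + 31*(-8) = (2 + 1) - 248 = 3 - 248 = -245)
n(27) + s = (-77 + 2*27)/(-36 + 27) - 245 = (-77 + 54)/(-9) - 245 = -1/9*(-23) - 245 = 23/9 - 245 = -2182/9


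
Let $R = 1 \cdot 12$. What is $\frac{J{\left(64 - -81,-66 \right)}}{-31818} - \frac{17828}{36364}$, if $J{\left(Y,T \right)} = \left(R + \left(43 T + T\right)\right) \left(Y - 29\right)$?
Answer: $\frac{484660521}{48209573} \approx 10.053$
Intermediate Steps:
$R = 12$
$J{\left(Y,T \right)} = \left(-29 + Y\right) \left(12 + 44 T\right)$ ($J{\left(Y,T \right)} = \left(12 + \left(43 T + T\right)\right) \left(Y - 29\right) = \left(12 + 44 T\right) \left(-29 + Y\right) = \left(-29 + Y\right) \left(12 + 44 T\right)$)
$\frac{J{\left(64 - -81,-66 \right)}}{-31818} - \frac{17828}{36364} = \frac{-348 - -84216 + 12 \left(64 - -81\right) + 44 \left(-66\right) \left(64 - -81\right)}{-31818} - \frac{17828}{36364} = \left(-348 + 84216 + 12 \left(64 + 81\right) + 44 \left(-66\right) \left(64 + 81\right)\right) \left(- \frac{1}{31818}\right) - \frac{4457}{9091} = \left(-348 + 84216 + 12 \cdot 145 + 44 \left(-66\right) 145\right) \left(- \frac{1}{31818}\right) - \frac{4457}{9091} = \left(-348 + 84216 + 1740 - 421080\right) \left(- \frac{1}{31818}\right) - \frac{4457}{9091} = \left(-335472\right) \left(- \frac{1}{31818}\right) - \frac{4457}{9091} = \frac{55912}{5303} - \frac{4457}{9091} = \frac{484660521}{48209573}$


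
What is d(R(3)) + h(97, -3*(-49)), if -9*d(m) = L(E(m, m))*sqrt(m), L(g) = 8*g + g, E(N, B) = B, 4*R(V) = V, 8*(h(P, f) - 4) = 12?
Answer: 11/2 - 3*sqrt(3)/8 ≈ 4.8505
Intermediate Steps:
h(P, f) = 11/2 (h(P, f) = 4 + (1/8)*12 = 4 + 3/2 = 11/2)
R(V) = V/4
L(g) = 9*g
d(m) = -m**(3/2) (d(m) = -9*m*sqrt(m)/9 = -m**(3/2))
d(R(3)) + h(97, -3*(-49)) = -((1/4)*3)**(3/2) + 11/2 = -(3/4)**(3/2) + 11/2 = -3*sqrt(3)/8 + 11/2 = 11/2 - 3*sqrt(3)/8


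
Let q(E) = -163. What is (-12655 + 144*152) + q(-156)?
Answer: 9070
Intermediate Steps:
(-12655 + 144*152) + q(-156) = (-12655 + 144*152) - 163 = (-12655 + 21888) - 163 = 9233 - 163 = 9070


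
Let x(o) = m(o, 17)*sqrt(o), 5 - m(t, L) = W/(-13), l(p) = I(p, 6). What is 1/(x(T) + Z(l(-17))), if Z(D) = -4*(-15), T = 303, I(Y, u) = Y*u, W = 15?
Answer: -169/22180 + 13*sqrt(303)/16635 ≈ 0.0059837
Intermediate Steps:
l(p) = 6*p (l(p) = p*6 = 6*p)
Z(D) = 60
m(t, L) = 80/13 (m(t, L) = 5 - 15/(-13) = 5 - 15*(-1)/13 = 5 - 1*(-15/13) = 5 + 15/13 = 80/13)
x(o) = 80*sqrt(o)/13
1/(x(T) + Z(l(-17))) = 1/(80*sqrt(303)/13 + 60) = 1/(60 + 80*sqrt(303)/13)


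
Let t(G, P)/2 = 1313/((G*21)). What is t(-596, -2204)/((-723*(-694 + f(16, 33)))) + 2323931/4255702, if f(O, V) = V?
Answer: 1737553575092017/3181900051921437 ≈ 0.54607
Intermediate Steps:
t(G, P) = 2626/(21*G) (t(G, P) = 2*(1313/((G*21))) = 2*(1313/((21*G))) = 2*(1313*(1/(21*G))) = 2*(1313/(21*G)) = 2626/(21*G))
t(-596, -2204)/((-723*(-694 + f(16, 33)))) + 2323931/4255702 = ((2626/21)/(-596))/((-723*(-694 + 33))) + 2323931/4255702 = ((2626/21)*(-1/596))/((-723*(-661))) + 2323931*(1/4255702) = -1313/6258/477903 + 2323931/4255702 = -1313/6258*1/477903 + 2323931/4255702 = -1313/2990716974 + 2323931/4255702 = 1737553575092017/3181900051921437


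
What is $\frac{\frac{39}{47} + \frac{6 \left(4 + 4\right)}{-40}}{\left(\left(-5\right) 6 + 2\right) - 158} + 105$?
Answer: $\frac{1529879}{14570} \approx 105.0$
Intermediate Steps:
$\frac{\frac{39}{47} + \frac{6 \left(4 + 4\right)}{-40}}{\left(\left(-5\right) 6 + 2\right) - 158} + 105 = \frac{39 \cdot \frac{1}{47} + 6 \cdot 8 \left(- \frac{1}{40}\right)}{\left(-30 + 2\right) - 158} + 105 = \frac{\frac{39}{47} + 48 \left(- \frac{1}{40}\right)}{-28 - 158} + 105 = \frac{\frac{39}{47} - \frac{6}{5}}{-186} + 105 = \left(- \frac{87}{235}\right) \left(- \frac{1}{186}\right) + 105 = \frac{29}{14570} + 105 = \frac{1529879}{14570}$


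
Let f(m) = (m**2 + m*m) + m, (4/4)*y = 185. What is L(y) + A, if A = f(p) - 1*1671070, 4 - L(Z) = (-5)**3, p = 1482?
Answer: 2723189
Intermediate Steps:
y = 185
f(m) = m + 2*m**2 (f(m) = (m**2 + m**2) + m = 2*m**2 + m = m + 2*m**2)
L(Z) = 129 (L(Z) = 4 - 1*(-5)**3 = 4 - 1*(-125) = 4 + 125 = 129)
A = 2723060 (A = 1482*(1 + 2*1482) - 1*1671070 = 1482*(1 + 2964) - 1671070 = 1482*2965 - 1671070 = 4394130 - 1671070 = 2723060)
L(y) + A = 129 + 2723060 = 2723189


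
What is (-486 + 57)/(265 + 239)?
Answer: -143/168 ≈ -0.85119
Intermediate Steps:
(-486 + 57)/(265 + 239) = -429/504 = -429*1/504 = -143/168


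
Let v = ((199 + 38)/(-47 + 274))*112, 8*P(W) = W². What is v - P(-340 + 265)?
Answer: -1064523/1816 ≈ -586.19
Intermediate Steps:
P(W) = W²/8
v = 26544/227 (v = (237/227)*112 = 26544/227 ≈ 116.93)
v - P(-340 + 265) = 26544/227 - (-340 + 265)²/8 = 26544/227 - (-75)²/8 = 26544/227 - 5625/8 = -1064523/1816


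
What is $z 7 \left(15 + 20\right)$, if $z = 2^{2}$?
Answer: $980$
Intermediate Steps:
$z = 4$
$z 7 \left(15 + 20\right) = 4 \cdot 7 \left(15 + 20\right) = 28 \cdot 35 = 980$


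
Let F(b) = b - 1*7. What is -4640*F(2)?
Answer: 23200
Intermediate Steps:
F(b) = -7 + b (F(b) = b - 7 = -7 + b)
-4640*F(2) = -4640*(-7 + 2) = -4640*(-5) = 23200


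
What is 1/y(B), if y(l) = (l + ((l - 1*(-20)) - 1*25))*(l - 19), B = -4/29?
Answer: 841/84915 ≈ 0.0099040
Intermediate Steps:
B = -4/29 (B = -4*1/29 = -4/29 ≈ -0.13793)
y(l) = (-19 + l)*(-5 + 2*l) (y(l) = (l + ((l + 20) - 25))*(-19 + l) = (l + ((20 + l) - 25))*(-19 + l) = (l + (-5 + l))*(-19 + l) = (-5 + 2*l)*(-19 + l) = (-19 + l)*(-5 + 2*l))
1/y(B) = 1/(95 - 43*(-4/29) + 2*(-4/29)**2) = 1/(95 + 172/29 + 2*(16/841)) = 1/(95 + 172/29 + 32/841) = 1/(84915/841) = 841/84915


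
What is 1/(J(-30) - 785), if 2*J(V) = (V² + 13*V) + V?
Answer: -1/545 ≈ -0.0018349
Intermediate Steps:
J(V) = V²/2 + 7*V (J(V) = ((V² + 13*V) + V)/2 = (V² + 14*V)/2 = V²/2 + 7*V)
1/(J(-30) - 785) = 1/((½)*(-30)*(14 - 30) - 785) = 1/((½)*(-30)*(-16) - 785) = 1/(240 - 785) = 1/(-545) = -1/545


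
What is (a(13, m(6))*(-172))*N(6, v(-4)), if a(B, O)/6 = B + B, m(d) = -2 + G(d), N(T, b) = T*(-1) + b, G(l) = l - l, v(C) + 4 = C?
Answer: 375648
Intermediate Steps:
v(C) = -4 + C
G(l) = 0
N(T, b) = b - T (N(T, b) = -T + b = b - T)
m(d) = -2 (m(d) = -2 + 0 = -2)
a(B, O) = 12*B (a(B, O) = 6*(B + B) = 6*(2*B) = 12*B)
(a(13, m(6))*(-172))*N(6, v(-4)) = ((12*13)*(-172))*((-4 - 4) - 1*6) = (156*(-172))*(-8 - 6) = -26832*(-14) = 375648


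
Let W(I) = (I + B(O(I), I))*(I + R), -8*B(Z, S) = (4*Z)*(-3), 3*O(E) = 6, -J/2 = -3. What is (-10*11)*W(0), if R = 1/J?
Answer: -55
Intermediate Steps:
J = 6 (J = -2*(-3) = 6)
O(E) = 2 (O(E) = (⅓)*6 = 2)
B(Z, S) = 3*Z/2 (B(Z, S) = -4*Z*(-3)/8 = -(-3)*Z/2 = 3*Z/2)
R = ⅙ (R = 1/6 = ⅙ ≈ 0.16667)
W(I) = (3 + I)*(⅙ + I) (W(I) = (I + (3/2)*2)*(I + ⅙) = (I + 3)*(⅙ + I) = (3 + I)*(⅙ + I))
(-10*11)*W(0) = (-10*11)*(½ + 0² + (19/6)*0) = -110*(½ + 0 + 0) = -110*½ = -55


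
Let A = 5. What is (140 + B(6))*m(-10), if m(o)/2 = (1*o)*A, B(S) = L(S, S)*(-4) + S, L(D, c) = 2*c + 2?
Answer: -9000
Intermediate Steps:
L(D, c) = 2 + 2*c
B(S) = -8 - 7*S (B(S) = (2 + 2*S)*(-4) + S = (-8 - 8*S) + S = -8 - 7*S)
m(o) = 10*o (m(o) = 2*((1*o)*5) = 2*(o*5) = 2*(5*o) = 10*o)
(140 + B(6))*m(-10) = (140 + (-8 - 7*6))*(10*(-10)) = (140 + (-8 - 42))*(-100) = (140 - 50)*(-100) = 90*(-100) = -9000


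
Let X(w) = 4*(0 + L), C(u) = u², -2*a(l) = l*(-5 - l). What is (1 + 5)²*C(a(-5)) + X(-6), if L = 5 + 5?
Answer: 40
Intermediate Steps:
a(l) = -l*(-5 - l)/2
L = 10
X(w) = 40 (X(w) = 4*(0 + 10) = 4*10 = 40)
(1 + 5)²*C(a(-5)) + X(-6) = (1 + 5)²*((½)*(-5)*(5 - 5))² + 40 = 6²*((½)*(-5)*0)² + 40 = 36*0² + 40 = 36*0 + 40 = 0 + 40 = 40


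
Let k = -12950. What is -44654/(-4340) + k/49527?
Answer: 1077687829/107473590 ≈ 10.027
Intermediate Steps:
-44654/(-4340) + k/49527 = -44654/(-4340) - 12950/49527 = -44654*(-1/4340) - 12950*1/49527 = 22327/2170 - 12950/49527 = 1077687829/107473590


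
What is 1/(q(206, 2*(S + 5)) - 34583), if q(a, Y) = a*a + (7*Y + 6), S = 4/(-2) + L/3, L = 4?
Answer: 3/23759 ≈ 0.00012627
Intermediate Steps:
S = -⅔ (S = 4/(-2) + 4/3 = 4*(-½) + 4*(⅓) = -2 + 4/3 = -⅔ ≈ -0.66667)
q(a, Y) = 6 + a² + 7*Y (q(a, Y) = a² + (6 + 7*Y) = 6 + a² + 7*Y)
1/(q(206, 2*(S + 5)) - 34583) = 1/((6 + 206² + 7*(2*(-⅔ + 5))) - 34583) = 1/((6 + 42436 + 7*(2*(13/3))) - 34583) = 1/((6 + 42436 + 7*(26/3)) - 34583) = 1/((6 + 42436 + 182/3) - 34583) = 1/(127508/3 - 34583) = 1/(23759/3) = 3/23759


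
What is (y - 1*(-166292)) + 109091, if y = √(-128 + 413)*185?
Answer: 275383 + 185*√285 ≈ 2.7851e+5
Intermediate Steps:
y = 185*√285 (y = √285*185 = 185*√285 ≈ 3123.2)
(y - 1*(-166292)) + 109091 = (185*√285 - 1*(-166292)) + 109091 = (185*√285 + 166292) + 109091 = (166292 + 185*√285) + 109091 = 275383 + 185*√285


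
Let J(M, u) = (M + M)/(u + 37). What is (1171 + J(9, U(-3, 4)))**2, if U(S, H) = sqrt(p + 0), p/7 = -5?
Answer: 5*(-183079559*I + 10151399*sqrt(35))/(-667*I + 37*sqrt(35)) ≈ 1.3724e+6 - 177.71*I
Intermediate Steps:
p = -35 (p = 7*(-5) = -35)
U(S, H) = I*sqrt(35) (U(S, H) = sqrt(-35 + 0) = sqrt(-35) = I*sqrt(35))
J(M, u) = 2*M/(37 + u) (J(M, u) = (2*M)/(37 + u) = 2*M/(37 + u))
(1171 + J(9, U(-3, 4)))**2 = (1171 + 2*9/(37 + I*sqrt(35)))**2 = (1171 + 18/(37 + I*sqrt(35)))**2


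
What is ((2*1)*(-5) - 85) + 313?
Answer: 218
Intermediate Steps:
((2*1)*(-5) - 85) + 313 = (2*(-5) - 85) + 313 = (-10 - 85) + 313 = -95 + 313 = 218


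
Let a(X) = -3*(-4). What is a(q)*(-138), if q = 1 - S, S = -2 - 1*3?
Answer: -1656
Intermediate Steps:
S = -5 (S = -2 - 3 = -5)
q = 6 (q = 1 - 1*(-5) = 1 + 5 = 6)
a(X) = 12
a(q)*(-138) = 12*(-138) = -1656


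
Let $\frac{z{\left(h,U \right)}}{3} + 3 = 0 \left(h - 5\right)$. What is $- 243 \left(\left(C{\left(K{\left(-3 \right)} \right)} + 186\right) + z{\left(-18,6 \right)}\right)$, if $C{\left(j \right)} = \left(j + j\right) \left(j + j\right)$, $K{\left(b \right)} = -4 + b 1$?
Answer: $-90639$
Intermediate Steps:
$K{\left(b \right)} = -4 + b$
$z{\left(h,U \right)} = -9$ ($z{\left(h,U \right)} = -9 + 3 \cdot 0 \left(h - 5\right) = -9 + 3 \cdot 0 \left(-5 + h\right) = -9 + 3 \cdot 0 = -9 + 0 = -9$)
$C{\left(j \right)} = 4 j^{2}$ ($C{\left(j \right)} = 2 j 2 j = 4 j^{2}$)
$- 243 \left(\left(C{\left(K{\left(-3 \right)} \right)} + 186\right) + z{\left(-18,6 \right)}\right) = - 243 \left(\left(4 \left(-4 - 3\right)^{2} + 186\right) - 9\right) = - 243 \left(\left(4 \left(-7\right)^{2} + 186\right) - 9\right) = - 243 \left(\left(4 \cdot 49 + 186\right) - 9\right) = - 243 \left(\left(196 + 186\right) - 9\right) = - 243 \left(382 - 9\right) = \left(-243\right) 373 = -90639$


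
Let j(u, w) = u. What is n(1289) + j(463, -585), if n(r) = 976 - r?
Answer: 150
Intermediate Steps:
n(1289) + j(463, -585) = (976 - 1*1289) + 463 = (976 - 1289) + 463 = -313 + 463 = 150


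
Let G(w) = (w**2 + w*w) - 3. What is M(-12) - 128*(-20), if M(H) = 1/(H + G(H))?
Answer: 698881/273 ≈ 2560.0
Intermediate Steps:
G(w) = -3 + 2*w**2 (G(w) = (w**2 + w**2) - 3 = 2*w**2 - 3 = -3 + 2*w**2)
M(H) = 1/(-3 + H + 2*H**2) (M(H) = 1/(H + (-3 + 2*H**2)) = 1/(-3 + H + 2*H**2))
M(-12) - 128*(-20) = 1/(-3 - 12 + 2*(-12)**2) - 128*(-20) = 1/(-3 - 12 + 2*144) + 2560 = 1/(-3 - 12 + 288) + 2560 = 1/273 + 2560 = 698881/273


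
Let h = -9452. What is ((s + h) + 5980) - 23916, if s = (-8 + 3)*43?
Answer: -27603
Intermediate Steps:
s = -215 (s = -5*43 = -215)
((s + h) + 5980) - 23916 = ((-215 - 9452) + 5980) - 23916 = (-9667 + 5980) - 23916 = -3687 - 23916 = -27603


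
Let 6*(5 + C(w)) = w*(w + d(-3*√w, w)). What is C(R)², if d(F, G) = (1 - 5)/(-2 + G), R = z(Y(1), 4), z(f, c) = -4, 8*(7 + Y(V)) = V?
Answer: 625/81 ≈ 7.7160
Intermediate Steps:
Y(V) = -7 + V/8
R = -4
d(F, G) = -4/(-2 + G)
C(w) = -5 + w*(w - 4/(-2 + w))/6 (C(w) = -5 + (w*(w - 4/(-2 + w)))/6 = -5 + w*(w - 4/(-2 + w))/6)
C(R)² = ((-4*(-4) + (-30 + (-4)²)*(-2 - 4))/(6*(-2 - 4)))² = ((⅙)*(16 + (-30 + 16)*(-6))/(-6))² = ((⅙)*(-⅙)*(16 - 14*(-6)))² = ((⅙)*(-⅙)*(16 + 84))² = ((⅙)*(-⅙)*100)² = (-25/9)² = 625/81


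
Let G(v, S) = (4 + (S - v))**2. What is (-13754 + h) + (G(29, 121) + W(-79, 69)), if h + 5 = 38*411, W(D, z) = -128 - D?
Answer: 11026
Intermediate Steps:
G(v, S) = (4 + S - v)**2
h = 15613 (h = -5 + 38*411 = -5 + 15618 = 15613)
(-13754 + h) + (G(29, 121) + W(-79, 69)) = (-13754 + 15613) + ((4 + 121 - 1*29)**2 + (-128 - 1*(-79))) = 1859 + ((4 + 121 - 29)**2 + (-128 + 79)) = 1859 + (96**2 - 49) = 1859 + (9216 - 49) = 1859 + 9167 = 11026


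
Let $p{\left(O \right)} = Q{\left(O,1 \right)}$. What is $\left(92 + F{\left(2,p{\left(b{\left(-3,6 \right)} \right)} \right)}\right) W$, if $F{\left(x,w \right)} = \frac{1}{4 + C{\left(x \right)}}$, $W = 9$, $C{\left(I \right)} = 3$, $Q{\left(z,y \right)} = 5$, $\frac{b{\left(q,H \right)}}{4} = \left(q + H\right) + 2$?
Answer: $\frac{5805}{7} \approx 829.29$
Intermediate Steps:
$b{\left(q,H \right)} = 8 + 4 H + 4 q$ ($b{\left(q,H \right)} = 4 \left(\left(q + H\right) + 2\right) = 4 \left(\left(H + q\right) + 2\right) = 4 \left(2 + H + q\right) = 8 + 4 H + 4 q$)
$p{\left(O \right)} = 5$
$F{\left(x,w \right)} = \frac{1}{7}$ ($F{\left(x,w \right)} = \frac{1}{4 + 3} = \frac{1}{7}$)
$\left(92 + F{\left(2,p{\left(b{\left(-3,6 \right)} \right)} \right)}\right) W = \left(92 + \frac{1}{7}\right) 9 = \frac{645}{7} \cdot 9 = \frac{5805}{7}$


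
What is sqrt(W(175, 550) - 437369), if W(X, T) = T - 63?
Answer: I*sqrt(436882) ≈ 660.97*I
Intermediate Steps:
W(X, T) = -63 + T
sqrt(W(175, 550) - 437369) = sqrt((-63 + 550) - 437369) = sqrt(487 - 437369) = sqrt(-436882) = I*sqrt(436882)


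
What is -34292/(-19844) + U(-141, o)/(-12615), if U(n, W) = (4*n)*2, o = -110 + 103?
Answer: 37914801/20861005 ≈ 1.8175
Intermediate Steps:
o = -7
U(n, W) = 8*n
-34292/(-19844) + U(-141, o)/(-12615) = -34292/(-19844) + (8*(-141))/(-12615) = -34292*(-1/19844) - 1128*(-1/12615) = 8573/4961 + 376/4205 = 37914801/20861005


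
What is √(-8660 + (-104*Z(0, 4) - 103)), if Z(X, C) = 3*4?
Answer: I*√10011 ≈ 100.05*I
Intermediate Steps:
Z(X, C) = 12
√(-8660 + (-104*Z(0, 4) - 103)) = √(-8660 + (-104*12 - 103)) = √(-8660 + (-1248 - 103)) = √(-8660 - 1351) = √(-10011) = I*√10011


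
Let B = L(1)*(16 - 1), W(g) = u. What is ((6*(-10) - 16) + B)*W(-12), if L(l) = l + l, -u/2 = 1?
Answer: 92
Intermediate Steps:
u = -2 (u = -2*1 = -2)
W(g) = -2
L(l) = 2*l
B = 30 (B = (2*1)*(16 - 1) = 2*15 = 30)
((6*(-10) - 16) + B)*W(-12) = ((6*(-10) - 16) + 30)*(-2) = ((-60 - 16) + 30)*(-2) = (-76 + 30)*(-2) = -46*(-2) = 92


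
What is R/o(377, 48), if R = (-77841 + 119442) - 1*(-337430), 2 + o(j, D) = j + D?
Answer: 379031/423 ≈ 896.05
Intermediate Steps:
o(j, D) = -2 + D + j (o(j, D) = -2 + (j + D) = -2 + (D + j) = -2 + D + j)
R = 379031 (R = 41601 + 337430 = 379031)
R/o(377, 48) = 379031/(-2 + 48 + 377) = 379031/423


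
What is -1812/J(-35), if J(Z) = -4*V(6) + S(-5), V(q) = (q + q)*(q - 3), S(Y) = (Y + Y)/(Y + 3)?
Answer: 1812/139 ≈ 13.036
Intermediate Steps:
S(Y) = 2*Y/(3 + Y) (S(Y) = (2*Y)/(3 + Y) = 2*Y/(3 + Y))
V(q) = 2*q*(-3 + q) (V(q) = (2*q)*(-3 + q) = 2*q*(-3 + q))
J(Z) = -139 (J(Z) = -8*6*(-3 + 6) + 2*(-5)/(3 - 5) = -8*6*3 + 2*(-5)/(-2) = -4*36 + 2*(-5)*(-½) = -144 + 5 = -139)
-1812/J(-35) = -1812/(-139) = -1812*(-1/139) = 1812/139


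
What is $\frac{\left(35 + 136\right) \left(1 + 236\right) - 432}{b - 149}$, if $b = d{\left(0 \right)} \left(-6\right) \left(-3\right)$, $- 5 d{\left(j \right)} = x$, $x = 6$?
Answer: $- \frac{200475}{853} \approx -235.02$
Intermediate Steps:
$d{\left(j \right)} = - \frac{6}{5}$ ($d{\left(j \right)} = \left(- \frac{1}{5}\right) 6 = - \frac{6}{5}$)
$b = - \frac{108}{5}$ ($b = \left(- \frac{6}{5}\right) \left(-6\right) \left(-3\right) = \frac{36}{5} \left(-3\right) = - \frac{108}{5} \approx -21.6$)
$\frac{\left(35 + 136\right) \left(1 + 236\right) - 432}{b - 149} = \frac{\left(35 + 136\right) \left(1 + 236\right) - 432}{- \frac{108}{5} - 149} = \frac{171 \cdot 237 - 432}{- \frac{853}{5}} = \left(40527 - 432\right) \left(- \frac{5}{853}\right) = 40095 \left(- \frac{5}{853}\right) = - \frac{200475}{853}$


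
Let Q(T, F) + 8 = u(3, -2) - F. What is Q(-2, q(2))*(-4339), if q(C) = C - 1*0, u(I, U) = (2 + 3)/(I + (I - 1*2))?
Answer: 151865/4 ≈ 37966.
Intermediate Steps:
u(I, U) = 5/(-2 + 2*I) (u(I, U) = 5/(I + (I - 2)) = 5/(I + (-2 + I)) = 5/(-2 + 2*I))
q(C) = C (q(C) = C + 0 = C)
Q(T, F) = -27/4 - F (Q(T, F) = -8 + (5/(2*(-1 + 3)) - F) = -8 + ((5/2)/2 - F) = -8 + ((5/2)*(1/2) - F) = -8 + (5/4 - F) = -27/4 - F)
Q(-2, q(2))*(-4339) = (-27/4 - 1*2)*(-4339) = (-27/4 - 2)*(-4339) = -35/4*(-4339) = 151865/4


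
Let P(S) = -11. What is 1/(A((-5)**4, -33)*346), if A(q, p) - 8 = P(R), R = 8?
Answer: -1/1038 ≈ -0.00096339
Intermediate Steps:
A(q, p) = -3 (A(q, p) = 8 - 11 = -3)
1/(A((-5)**4, -33)*346) = 1/(-3*346) = 1/(-1038) = -1/1038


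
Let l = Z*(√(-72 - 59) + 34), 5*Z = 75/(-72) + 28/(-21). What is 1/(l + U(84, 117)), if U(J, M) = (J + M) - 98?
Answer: 138960/12115967 + 760*I*√131/12115967 ≈ 0.011469 + 0.00071795*I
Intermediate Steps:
Z = -19/40 (Z = (75/(-72) + 28/(-21))/5 = (75*(-1/72) + 28*(-1/21))/5 = (-25/24 - 4/3)/5 = (⅕)*(-19/8) = -19/40 ≈ -0.47500)
U(J, M) = -98 + J + M
l = -323/20 - 19*I*√131/40 (l = -19*(√(-72 - 59) + 34)/40 = -19*(√(-131) + 34)/40 = -19*(I*√131 + 34)/40 = -19*(34 + I*√131)/40 = -323/20 - 19*I*√131/40 ≈ -16.15 - 5.4366*I)
1/(l + U(84, 117)) = 1/((-323/20 - 19*I*√131/40) + (-98 + 84 + 117)) = 1/((-323/20 - 19*I*√131/40) + 103) = 1/(1737/20 - 19*I*√131/40)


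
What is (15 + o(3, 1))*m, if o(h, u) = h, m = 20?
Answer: 360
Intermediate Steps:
(15 + o(3, 1))*m = (15 + 3)*20 = 18*20 = 360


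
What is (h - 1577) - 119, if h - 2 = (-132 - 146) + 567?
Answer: -1405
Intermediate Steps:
h = 291 (h = 2 + ((-132 - 146) + 567) = 2 + (-278 + 567) = 2 + 289 = 291)
(h - 1577) - 119 = (291 - 1577) - 119 = -1286 - 119 = -1405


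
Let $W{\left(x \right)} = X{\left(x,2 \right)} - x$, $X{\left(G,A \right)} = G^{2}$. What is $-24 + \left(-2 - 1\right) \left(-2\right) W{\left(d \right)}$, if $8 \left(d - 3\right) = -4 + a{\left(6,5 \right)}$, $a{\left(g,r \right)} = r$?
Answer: $\frac{507}{32} \approx 15.844$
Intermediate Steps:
$d = \frac{25}{8}$ ($d = 3 + \frac{-4 + 5}{8} = 3 + \frac{1}{8} \cdot 1 = 3 + \frac{1}{8} = \frac{25}{8} \approx 3.125$)
$W{\left(x \right)} = x^{2} - x$
$-24 + \left(-2 - 1\right) \left(-2\right) W{\left(d \right)} = -24 + \left(-2 - 1\right) \left(-2\right) \frac{25 \left(-1 + \frac{25}{8}\right)}{8} = -24 + \left(-3\right) \left(-2\right) \frac{25}{8} \cdot \frac{17}{8} = -24 + 6 \cdot \frac{425}{64} = -24 + \frac{1275}{32} = \frac{507}{32}$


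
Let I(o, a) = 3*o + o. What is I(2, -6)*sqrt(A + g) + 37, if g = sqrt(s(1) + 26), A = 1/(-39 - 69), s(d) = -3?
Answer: 37 + 4*sqrt(-3 + 324*sqrt(23))/9 ≈ 54.503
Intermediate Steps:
I(o, a) = 4*o
A = -1/108 (A = 1/(-108) = -1/108 ≈ -0.0092593)
g = sqrt(23) (g = sqrt(-3 + 26) = sqrt(23) ≈ 4.7958)
I(2, -6)*sqrt(A + g) + 37 = (4*2)*sqrt(-1/108 + sqrt(23)) + 37 = 8*sqrt(-1/108 + sqrt(23)) + 37 = 37 + 8*sqrt(-1/108 + sqrt(23))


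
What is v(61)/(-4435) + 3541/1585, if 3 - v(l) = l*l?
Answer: 4319473/1405895 ≈ 3.0724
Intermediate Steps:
v(l) = 3 - l² (v(l) = 3 - l*l = 3 - l²)
v(61)/(-4435) + 3541/1585 = (3 - 1*61²)/(-4435) + 3541/1585 = (3 - 1*3721)*(-1/4435) + 3541*(1/1585) = (3 - 3721)*(-1/4435) + 3541/1585 = -3718*(-1/4435) + 3541/1585 = 3718/4435 + 3541/1585 = 4319473/1405895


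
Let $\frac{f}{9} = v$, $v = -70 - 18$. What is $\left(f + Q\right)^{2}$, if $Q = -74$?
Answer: $749956$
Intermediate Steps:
$v = -88$ ($v = -70 - 18 = -88$)
$f = -792$ ($f = 9 \left(-88\right) = -792$)
$\left(f + Q\right)^{2} = \left(-792 - 74\right)^{2} = \left(-866\right)^{2} = 749956$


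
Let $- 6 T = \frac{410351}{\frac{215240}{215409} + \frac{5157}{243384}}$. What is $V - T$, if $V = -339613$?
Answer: $- \frac{4860878442798791}{17832278791} \approx -2.7259 \cdot 10^{5}$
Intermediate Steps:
$T = - \frac{1195195254249092}{17832278791}$ ($T = - \frac{410351 \frac{1}{\frac{215240}{215409} + \frac{5157}{243384}}}{6} = - \frac{410351 \frac{1}{215240 \cdot \frac{1}{215409} + 5157 \cdot \frac{1}{243384}}}{6} = - \frac{410351 \frac{1}{\frac{215240}{215409} + \frac{1719}{81128}}}{6} = - \frac{410351 \frac{1}{\frac{17832278791}{17475701352}}}{6} = - \frac{410351 \cdot \frac{17475701352}{17832278791}}{6} = \left(- \frac{1}{6}\right) \frac{7171171525494552}{17832278791} = - \frac{1195195254249092}{17832278791} \approx -67024.0$)
$V - T = -339613 - - \frac{1195195254249092}{17832278791} = -339613 + \frac{1195195254249092}{17832278791} = - \frac{4860878442798791}{17832278791}$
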